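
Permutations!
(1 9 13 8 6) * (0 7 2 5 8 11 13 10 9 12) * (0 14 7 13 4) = (0 13 11 4)(1 12 14 7 2 5 8 6)(9 10) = [13, 12, 5, 3, 0, 8, 1, 2, 6, 10, 9, 4, 14, 11, 7]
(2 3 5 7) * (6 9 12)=(2 3 5 7)(6 9 12)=[0, 1, 3, 5, 4, 7, 9, 2, 8, 12, 10, 11, 6]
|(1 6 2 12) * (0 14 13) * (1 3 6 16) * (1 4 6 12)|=30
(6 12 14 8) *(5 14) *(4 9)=[0, 1, 2, 3, 9, 14, 12, 7, 6, 4, 10, 11, 5, 13, 8]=(4 9)(5 14 8 6 12)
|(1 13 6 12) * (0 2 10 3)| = 4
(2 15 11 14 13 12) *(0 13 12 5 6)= (0 13 5 6)(2 15 11 14 12)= [13, 1, 15, 3, 4, 6, 0, 7, 8, 9, 10, 14, 2, 5, 12, 11]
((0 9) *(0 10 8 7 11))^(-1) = ((0 9 10 8 7 11))^(-1) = (0 11 7 8 10 9)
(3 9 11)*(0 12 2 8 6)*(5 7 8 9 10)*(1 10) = (0 12 2 9 11 3 1 10 5 7 8 6) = [12, 10, 9, 1, 4, 7, 0, 8, 6, 11, 5, 3, 2]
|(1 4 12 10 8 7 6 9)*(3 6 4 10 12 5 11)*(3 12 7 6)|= 5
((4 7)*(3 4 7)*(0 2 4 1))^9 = ((7)(0 2 4 3 1))^9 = (7)(0 1 3 4 2)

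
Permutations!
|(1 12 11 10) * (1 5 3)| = 6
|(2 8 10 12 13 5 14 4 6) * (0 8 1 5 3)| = 6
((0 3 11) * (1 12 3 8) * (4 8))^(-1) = (0 11 3 12 1 8 4)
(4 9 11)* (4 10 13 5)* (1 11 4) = (1 11 10 13 5)(4 9) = [0, 11, 2, 3, 9, 1, 6, 7, 8, 4, 13, 10, 12, 5]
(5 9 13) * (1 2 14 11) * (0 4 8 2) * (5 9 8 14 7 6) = (0 4 14 11 1)(2 7 6 5 8)(9 13) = [4, 0, 7, 3, 14, 8, 5, 6, 2, 13, 10, 1, 12, 9, 11]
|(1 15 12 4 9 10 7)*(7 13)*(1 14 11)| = 10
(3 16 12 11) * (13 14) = (3 16 12 11)(13 14) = [0, 1, 2, 16, 4, 5, 6, 7, 8, 9, 10, 3, 11, 14, 13, 15, 12]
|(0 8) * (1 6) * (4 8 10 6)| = |(0 10 6 1 4 8)| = 6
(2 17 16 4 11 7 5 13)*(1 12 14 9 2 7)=(1 12 14 9 2 17 16 4 11)(5 13 7)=[0, 12, 17, 3, 11, 13, 6, 5, 8, 2, 10, 1, 14, 7, 9, 15, 4, 16]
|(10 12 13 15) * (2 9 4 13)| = |(2 9 4 13 15 10 12)| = 7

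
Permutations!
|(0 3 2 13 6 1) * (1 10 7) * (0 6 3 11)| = 12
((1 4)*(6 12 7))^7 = ((1 4)(6 12 7))^7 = (1 4)(6 12 7)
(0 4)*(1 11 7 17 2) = (0 4)(1 11 7 17 2) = [4, 11, 1, 3, 0, 5, 6, 17, 8, 9, 10, 7, 12, 13, 14, 15, 16, 2]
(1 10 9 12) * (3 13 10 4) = (1 4 3 13 10 9 12) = [0, 4, 2, 13, 3, 5, 6, 7, 8, 12, 9, 11, 1, 10]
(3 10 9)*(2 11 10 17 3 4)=(2 11 10 9 4)(3 17)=[0, 1, 11, 17, 2, 5, 6, 7, 8, 4, 9, 10, 12, 13, 14, 15, 16, 3]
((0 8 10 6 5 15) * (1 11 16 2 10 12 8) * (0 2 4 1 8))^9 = ((0 8 12)(1 11 16 4)(2 10 6 5 15))^9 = (1 11 16 4)(2 15 5 6 10)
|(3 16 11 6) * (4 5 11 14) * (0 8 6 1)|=10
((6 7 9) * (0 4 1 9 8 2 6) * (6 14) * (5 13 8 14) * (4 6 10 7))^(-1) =(0 9 1 4 6)(2 8 13 5)(7 10 14)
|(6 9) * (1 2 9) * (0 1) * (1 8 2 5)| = 10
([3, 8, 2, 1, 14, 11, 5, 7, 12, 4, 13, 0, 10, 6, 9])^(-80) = [0, 1, 2, 3, 14, 5, 6, 7, 8, 4, 10, 11, 12, 13, 9]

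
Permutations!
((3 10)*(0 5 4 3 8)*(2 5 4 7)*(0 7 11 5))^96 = ((0 4 3 10 8 7 2)(5 11))^96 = (11)(0 7 10 4 2 8 3)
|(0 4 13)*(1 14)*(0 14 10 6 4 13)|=7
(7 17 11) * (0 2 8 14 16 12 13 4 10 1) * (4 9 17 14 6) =(0 2 8 6 4 10 1)(7 14 16 12 13 9 17 11) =[2, 0, 8, 3, 10, 5, 4, 14, 6, 17, 1, 7, 13, 9, 16, 15, 12, 11]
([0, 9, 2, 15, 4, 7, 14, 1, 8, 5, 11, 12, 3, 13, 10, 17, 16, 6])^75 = (1 7 5 9)(3 6 11 15 14 12 17 10)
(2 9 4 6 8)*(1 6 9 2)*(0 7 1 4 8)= (0 7 1 6)(4 9 8)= [7, 6, 2, 3, 9, 5, 0, 1, 4, 8]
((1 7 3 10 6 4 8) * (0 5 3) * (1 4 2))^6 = (0 1 6 3)(2 10 5 7)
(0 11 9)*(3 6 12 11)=(0 3 6 12 11 9)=[3, 1, 2, 6, 4, 5, 12, 7, 8, 0, 10, 9, 11]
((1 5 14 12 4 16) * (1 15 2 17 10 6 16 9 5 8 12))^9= (1 12 9 14 8 4 5)(2 6)(10 15)(16 17)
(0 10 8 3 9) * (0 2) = (0 10 8 3 9 2) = [10, 1, 0, 9, 4, 5, 6, 7, 3, 2, 8]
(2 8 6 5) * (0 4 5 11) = (0 4 5 2 8 6 11) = [4, 1, 8, 3, 5, 2, 11, 7, 6, 9, 10, 0]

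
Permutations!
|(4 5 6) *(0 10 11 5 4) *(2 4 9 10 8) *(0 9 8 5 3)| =21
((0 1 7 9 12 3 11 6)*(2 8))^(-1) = ((0 1 7 9 12 3 11 6)(2 8))^(-1) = (0 6 11 3 12 9 7 1)(2 8)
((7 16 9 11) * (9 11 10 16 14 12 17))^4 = (7 9)(10 14)(11 17)(12 16)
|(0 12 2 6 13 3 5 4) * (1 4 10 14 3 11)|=|(0 12 2 6 13 11 1 4)(3 5 10 14)|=8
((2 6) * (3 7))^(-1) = ((2 6)(3 7))^(-1) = (2 6)(3 7)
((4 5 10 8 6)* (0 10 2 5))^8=(0 6 10 4 8)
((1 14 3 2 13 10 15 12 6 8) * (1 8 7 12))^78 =((1 14 3 2 13 10 15)(6 7 12))^78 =(1 14 3 2 13 10 15)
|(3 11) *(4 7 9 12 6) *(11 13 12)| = 8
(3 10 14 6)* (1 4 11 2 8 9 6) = (1 4 11 2 8 9 6 3 10 14) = [0, 4, 8, 10, 11, 5, 3, 7, 9, 6, 14, 2, 12, 13, 1]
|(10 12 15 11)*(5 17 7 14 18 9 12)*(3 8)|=10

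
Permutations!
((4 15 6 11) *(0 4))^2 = (0 15 11 4 6)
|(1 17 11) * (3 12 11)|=5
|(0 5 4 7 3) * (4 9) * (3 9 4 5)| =4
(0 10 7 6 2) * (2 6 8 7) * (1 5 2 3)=[10, 5, 0, 1, 4, 2, 6, 8, 7, 9, 3]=(0 10 3 1 5 2)(7 8)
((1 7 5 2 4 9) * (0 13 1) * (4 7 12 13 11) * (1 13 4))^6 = (13) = ((13)(0 11 1 12 4 9)(2 7 5))^6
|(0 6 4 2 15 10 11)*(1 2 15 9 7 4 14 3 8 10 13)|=7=|(0 6 14 3 8 10 11)(1 2 9 7 4 15 13)|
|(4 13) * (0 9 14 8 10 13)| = |(0 9 14 8 10 13 4)| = 7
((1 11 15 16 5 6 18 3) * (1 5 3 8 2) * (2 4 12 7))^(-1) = (1 2 7 12 4 8 18 6 5 3 16 15 11)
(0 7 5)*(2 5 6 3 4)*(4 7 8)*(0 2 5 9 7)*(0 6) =(0 8 4 5 2 9 7)(3 6) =[8, 1, 9, 6, 5, 2, 3, 0, 4, 7]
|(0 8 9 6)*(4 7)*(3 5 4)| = 4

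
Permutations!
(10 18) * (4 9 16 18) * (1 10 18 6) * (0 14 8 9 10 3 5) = (18)(0 14 8 9 16 6 1 3 5)(4 10) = [14, 3, 2, 5, 10, 0, 1, 7, 9, 16, 4, 11, 12, 13, 8, 15, 6, 17, 18]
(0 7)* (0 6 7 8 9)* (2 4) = (0 8 9)(2 4)(6 7) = [8, 1, 4, 3, 2, 5, 7, 6, 9, 0]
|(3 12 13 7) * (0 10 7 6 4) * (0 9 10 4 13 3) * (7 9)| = |(0 4 7)(3 12)(6 13)(9 10)| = 6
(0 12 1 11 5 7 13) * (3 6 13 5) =[12, 11, 2, 6, 4, 7, 13, 5, 8, 9, 10, 3, 1, 0] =(0 12 1 11 3 6 13)(5 7)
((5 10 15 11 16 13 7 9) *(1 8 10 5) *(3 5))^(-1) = (1 9 7 13 16 11 15 10 8)(3 5) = ((1 8 10 15 11 16 13 7 9)(3 5))^(-1)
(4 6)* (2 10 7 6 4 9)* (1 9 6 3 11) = [0, 9, 10, 11, 4, 5, 6, 3, 8, 2, 7, 1] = (1 9 2 10 7 3 11)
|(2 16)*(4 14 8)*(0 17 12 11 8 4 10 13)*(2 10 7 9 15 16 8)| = 12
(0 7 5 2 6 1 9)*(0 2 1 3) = [7, 9, 6, 0, 4, 1, 3, 5, 8, 2] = (0 7 5 1 9 2 6 3)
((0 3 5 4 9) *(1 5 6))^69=((0 3 6 1 5 4 9))^69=(0 9 4 5 1 6 3)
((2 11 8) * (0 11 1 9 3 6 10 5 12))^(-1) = (0 12 5 10 6 3 9 1 2 8 11)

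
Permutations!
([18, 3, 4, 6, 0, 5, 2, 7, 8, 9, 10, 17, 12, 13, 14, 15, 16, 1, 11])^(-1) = [4, 17, 6, 1, 2, 5, 3, 7, 8, 9, 10, 18, 12, 13, 14, 15, 16, 11, 0]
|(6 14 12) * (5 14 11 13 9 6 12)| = 4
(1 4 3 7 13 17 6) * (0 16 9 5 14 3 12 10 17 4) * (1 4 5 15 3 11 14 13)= (0 16 9 15 3 7 1)(4 12 10 17 6)(5 13)(11 14)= [16, 0, 2, 7, 12, 13, 4, 1, 8, 15, 17, 14, 10, 5, 11, 3, 9, 6]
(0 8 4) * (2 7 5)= (0 8 4)(2 7 5)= [8, 1, 7, 3, 0, 2, 6, 5, 4]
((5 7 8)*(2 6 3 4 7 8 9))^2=((2 6 3 4 7 9)(5 8))^2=(2 3 7)(4 9 6)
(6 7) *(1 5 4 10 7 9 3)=(1 5 4 10 7 6 9 3)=[0, 5, 2, 1, 10, 4, 9, 6, 8, 3, 7]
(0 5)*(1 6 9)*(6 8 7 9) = (0 5)(1 8 7 9) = [5, 8, 2, 3, 4, 0, 6, 9, 7, 1]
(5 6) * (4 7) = (4 7)(5 6) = [0, 1, 2, 3, 7, 6, 5, 4]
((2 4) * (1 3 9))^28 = ((1 3 9)(2 4))^28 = (1 3 9)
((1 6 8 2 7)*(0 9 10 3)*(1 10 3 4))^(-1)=((0 9 3)(1 6 8 2 7 10 4))^(-1)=(0 3 9)(1 4 10 7 2 8 6)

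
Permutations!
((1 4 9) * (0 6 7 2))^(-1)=((0 6 7 2)(1 4 9))^(-1)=(0 2 7 6)(1 9 4)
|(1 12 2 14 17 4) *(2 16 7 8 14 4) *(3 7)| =10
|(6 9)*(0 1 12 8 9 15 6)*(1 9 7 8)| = 2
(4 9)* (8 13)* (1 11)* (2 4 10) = (1 11)(2 4 9 10)(8 13) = [0, 11, 4, 3, 9, 5, 6, 7, 13, 10, 2, 1, 12, 8]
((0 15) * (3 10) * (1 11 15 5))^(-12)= ((0 5 1 11 15)(3 10))^(-12)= (0 11 5 15 1)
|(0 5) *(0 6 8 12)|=|(0 5 6 8 12)|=5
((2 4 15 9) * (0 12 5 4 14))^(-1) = ((0 12 5 4 15 9 2 14))^(-1) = (0 14 2 9 15 4 5 12)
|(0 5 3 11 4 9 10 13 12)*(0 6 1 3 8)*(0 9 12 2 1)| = |(0 5 8 9 10 13 2 1 3 11 4 12 6)| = 13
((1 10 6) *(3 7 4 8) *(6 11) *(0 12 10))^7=((0 12 10 11 6 1)(3 7 4 8))^7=(0 12 10 11 6 1)(3 8 4 7)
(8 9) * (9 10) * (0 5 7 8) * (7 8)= (0 5 8 10 9)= [5, 1, 2, 3, 4, 8, 6, 7, 10, 0, 9]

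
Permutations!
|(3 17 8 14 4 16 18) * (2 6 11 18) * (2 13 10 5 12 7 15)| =|(2 6 11 18 3 17 8 14 4 16 13 10 5 12 7 15)| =16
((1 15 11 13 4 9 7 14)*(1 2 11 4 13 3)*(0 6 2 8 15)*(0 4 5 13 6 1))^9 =(0 13 7 3 5 9 11 15 4 2 8 1 6 14)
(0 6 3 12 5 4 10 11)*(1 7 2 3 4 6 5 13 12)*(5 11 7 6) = [11, 6, 3, 1, 10, 5, 4, 2, 8, 9, 7, 0, 13, 12] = (0 11)(1 6 4 10 7 2 3)(12 13)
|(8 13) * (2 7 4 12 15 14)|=6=|(2 7 4 12 15 14)(8 13)|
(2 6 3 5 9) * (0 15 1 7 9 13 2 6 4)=(0 15 1 7 9 6 3 5 13 2 4)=[15, 7, 4, 5, 0, 13, 3, 9, 8, 6, 10, 11, 12, 2, 14, 1]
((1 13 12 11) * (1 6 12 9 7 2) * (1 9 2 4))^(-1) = (1 4 7 9 2 13)(6 11 12)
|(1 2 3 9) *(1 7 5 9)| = 3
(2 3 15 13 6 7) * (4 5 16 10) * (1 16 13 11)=[0, 16, 3, 15, 5, 13, 7, 2, 8, 9, 4, 1, 12, 6, 14, 11, 10]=(1 16 10 4 5 13 6 7 2 3 15 11)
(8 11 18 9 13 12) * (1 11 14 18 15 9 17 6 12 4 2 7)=(1 11 15 9 13 4 2 7)(6 12 8 14 18 17)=[0, 11, 7, 3, 2, 5, 12, 1, 14, 13, 10, 15, 8, 4, 18, 9, 16, 6, 17]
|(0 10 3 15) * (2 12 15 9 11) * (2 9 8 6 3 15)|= 6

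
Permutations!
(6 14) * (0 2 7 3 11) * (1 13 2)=(0 1 13 2 7 3 11)(6 14)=[1, 13, 7, 11, 4, 5, 14, 3, 8, 9, 10, 0, 12, 2, 6]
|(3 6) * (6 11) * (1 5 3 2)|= |(1 5 3 11 6 2)|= 6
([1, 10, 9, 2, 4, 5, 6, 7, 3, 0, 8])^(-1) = (0 9 2 3 8 10 1)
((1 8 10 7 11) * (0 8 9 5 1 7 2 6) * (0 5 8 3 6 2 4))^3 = ((0 3 6 5 1 9 8 10 4)(7 11))^3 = (0 5 8)(1 10 3)(4 6 9)(7 11)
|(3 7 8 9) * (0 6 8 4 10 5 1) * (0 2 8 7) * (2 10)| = 24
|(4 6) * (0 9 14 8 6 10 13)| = |(0 9 14 8 6 4 10 13)| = 8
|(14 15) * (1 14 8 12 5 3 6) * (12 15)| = 6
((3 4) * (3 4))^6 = ((4))^6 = (4)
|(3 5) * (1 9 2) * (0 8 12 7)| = |(0 8 12 7)(1 9 2)(3 5)| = 12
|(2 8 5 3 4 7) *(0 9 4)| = |(0 9 4 7 2 8 5 3)| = 8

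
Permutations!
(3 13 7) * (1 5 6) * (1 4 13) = (1 5 6 4 13 7 3) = [0, 5, 2, 1, 13, 6, 4, 3, 8, 9, 10, 11, 12, 7]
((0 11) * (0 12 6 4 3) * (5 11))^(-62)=(0 5 11 12 6 4 3)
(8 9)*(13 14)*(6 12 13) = (6 12 13 14)(8 9) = [0, 1, 2, 3, 4, 5, 12, 7, 9, 8, 10, 11, 13, 14, 6]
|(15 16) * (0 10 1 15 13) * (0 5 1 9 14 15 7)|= |(0 10 9 14 15 16 13 5 1 7)|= 10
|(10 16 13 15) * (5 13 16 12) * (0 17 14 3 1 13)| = |(0 17 14 3 1 13 15 10 12 5)| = 10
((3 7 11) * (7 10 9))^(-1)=((3 10 9 7 11))^(-1)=(3 11 7 9 10)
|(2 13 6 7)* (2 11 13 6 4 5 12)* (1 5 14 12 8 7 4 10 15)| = |(1 5 8 7 11 13 10 15)(2 6 4 14 12)| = 40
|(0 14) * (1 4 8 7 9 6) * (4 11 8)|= |(0 14)(1 11 8 7 9 6)|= 6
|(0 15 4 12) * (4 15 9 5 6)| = 6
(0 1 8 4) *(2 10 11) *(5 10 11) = (0 1 8 4)(2 11)(5 10) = [1, 8, 11, 3, 0, 10, 6, 7, 4, 9, 5, 2]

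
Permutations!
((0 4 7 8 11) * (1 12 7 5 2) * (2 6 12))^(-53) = ((0 4 5 6 12 7 8 11)(1 2))^(-53) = (0 6 8 4 12 11 5 7)(1 2)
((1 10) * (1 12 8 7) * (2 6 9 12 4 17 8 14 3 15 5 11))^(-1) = (1 7 8 17 4 10)(2 11 5 15 3 14 12 9 6)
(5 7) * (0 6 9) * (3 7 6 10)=(0 10 3 7 5 6 9)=[10, 1, 2, 7, 4, 6, 9, 5, 8, 0, 3]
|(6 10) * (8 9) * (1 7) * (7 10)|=4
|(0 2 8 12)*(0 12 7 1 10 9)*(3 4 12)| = |(0 2 8 7 1 10 9)(3 4 12)| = 21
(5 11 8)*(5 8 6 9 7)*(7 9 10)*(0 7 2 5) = (0 7)(2 5 11 6 10) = [7, 1, 5, 3, 4, 11, 10, 0, 8, 9, 2, 6]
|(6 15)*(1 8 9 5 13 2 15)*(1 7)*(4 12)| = 18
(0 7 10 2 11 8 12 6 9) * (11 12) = [7, 1, 12, 3, 4, 5, 9, 10, 11, 0, 2, 8, 6] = (0 7 10 2 12 6 9)(8 11)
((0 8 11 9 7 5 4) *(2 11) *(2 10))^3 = (0 2 7)(4 10 9)(5 8 11)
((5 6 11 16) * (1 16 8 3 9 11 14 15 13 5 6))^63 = (16)(3 8 11 9)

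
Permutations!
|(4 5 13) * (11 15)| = 6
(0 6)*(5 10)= [6, 1, 2, 3, 4, 10, 0, 7, 8, 9, 5]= (0 6)(5 10)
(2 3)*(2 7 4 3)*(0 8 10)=[8, 1, 2, 7, 3, 5, 6, 4, 10, 9, 0]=(0 8 10)(3 7 4)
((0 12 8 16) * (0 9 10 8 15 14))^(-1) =(0 14 15 12)(8 10 9 16)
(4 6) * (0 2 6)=[2, 1, 6, 3, 0, 5, 4]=(0 2 6 4)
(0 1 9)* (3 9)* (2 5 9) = (0 1 3 2 5 9) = [1, 3, 5, 2, 4, 9, 6, 7, 8, 0]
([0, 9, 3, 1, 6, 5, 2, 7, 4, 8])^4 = (1 6 9 2 8 3 4)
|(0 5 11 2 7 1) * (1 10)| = 7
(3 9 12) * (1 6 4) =[0, 6, 2, 9, 1, 5, 4, 7, 8, 12, 10, 11, 3] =(1 6 4)(3 9 12)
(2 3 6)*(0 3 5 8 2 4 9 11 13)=(0 3 6 4 9 11 13)(2 5 8)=[3, 1, 5, 6, 9, 8, 4, 7, 2, 11, 10, 13, 12, 0]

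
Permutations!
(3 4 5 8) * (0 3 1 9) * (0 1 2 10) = (0 3 4 5 8 2 10)(1 9) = [3, 9, 10, 4, 5, 8, 6, 7, 2, 1, 0]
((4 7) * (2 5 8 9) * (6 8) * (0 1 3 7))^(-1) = (0 4 7 3 1)(2 9 8 6 5)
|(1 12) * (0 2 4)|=|(0 2 4)(1 12)|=6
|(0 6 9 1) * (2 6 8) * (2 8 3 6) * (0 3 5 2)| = 12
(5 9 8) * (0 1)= (0 1)(5 9 8)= [1, 0, 2, 3, 4, 9, 6, 7, 5, 8]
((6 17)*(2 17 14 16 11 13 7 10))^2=((2 17 6 14 16 11 13 7 10))^2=(2 6 16 13 10 17 14 11 7)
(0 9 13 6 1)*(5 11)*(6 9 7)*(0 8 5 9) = (0 7 6 1 8 5 11 9 13) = [7, 8, 2, 3, 4, 11, 1, 6, 5, 13, 10, 9, 12, 0]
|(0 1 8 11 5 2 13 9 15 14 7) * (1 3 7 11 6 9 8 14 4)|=|(0 3 7)(1 14 11 5 2 13 8 6 9 15 4)|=33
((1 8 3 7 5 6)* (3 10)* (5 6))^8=((1 8 10 3 7 6))^8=(1 10 7)(3 6 8)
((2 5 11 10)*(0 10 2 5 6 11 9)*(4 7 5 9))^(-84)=((0 10 9)(2 6 11)(4 7 5))^(-84)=(11)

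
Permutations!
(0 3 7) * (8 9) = [3, 1, 2, 7, 4, 5, 6, 0, 9, 8] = (0 3 7)(8 9)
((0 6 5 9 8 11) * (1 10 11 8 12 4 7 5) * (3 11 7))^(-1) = ((0 6 1 10 7 5 9 12 4 3 11))^(-1) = (0 11 3 4 12 9 5 7 10 1 6)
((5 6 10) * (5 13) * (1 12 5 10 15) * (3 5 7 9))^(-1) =((1 12 7 9 3 5 6 15)(10 13))^(-1) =(1 15 6 5 3 9 7 12)(10 13)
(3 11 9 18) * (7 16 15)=(3 11 9 18)(7 16 15)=[0, 1, 2, 11, 4, 5, 6, 16, 8, 18, 10, 9, 12, 13, 14, 7, 15, 17, 3]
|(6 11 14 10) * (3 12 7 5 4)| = 20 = |(3 12 7 5 4)(6 11 14 10)|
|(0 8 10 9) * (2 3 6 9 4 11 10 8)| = |(0 2 3 6 9)(4 11 10)| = 15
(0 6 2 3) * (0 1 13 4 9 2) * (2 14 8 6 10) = (0 10 2 3 1 13 4 9 14 8 6) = [10, 13, 3, 1, 9, 5, 0, 7, 6, 14, 2, 11, 12, 4, 8]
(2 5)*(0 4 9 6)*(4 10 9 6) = [10, 1, 5, 3, 6, 2, 0, 7, 8, 4, 9] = (0 10 9 4 6)(2 5)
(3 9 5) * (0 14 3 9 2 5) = (0 14 3 2 5 9) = [14, 1, 5, 2, 4, 9, 6, 7, 8, 0, 10, 11, 12, 13, 3]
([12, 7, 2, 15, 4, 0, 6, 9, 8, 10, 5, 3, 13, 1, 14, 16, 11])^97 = (0 12 13 1 7 9 10 5)(3 15 16 11)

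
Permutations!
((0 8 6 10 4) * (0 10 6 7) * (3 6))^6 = ((0 8 7)(3 6)(4 10))^6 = (10)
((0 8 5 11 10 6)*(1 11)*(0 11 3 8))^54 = (11)(1 8)(3 5)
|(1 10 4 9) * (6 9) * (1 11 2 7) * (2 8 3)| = |(1 10 4 6 9 11 8 3 2 7)| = 10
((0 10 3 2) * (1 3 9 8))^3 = ((0 10 9 8 1 3 2))^3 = (0 8 2 9 3 10 1)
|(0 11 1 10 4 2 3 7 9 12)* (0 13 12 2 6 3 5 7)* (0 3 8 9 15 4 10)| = 24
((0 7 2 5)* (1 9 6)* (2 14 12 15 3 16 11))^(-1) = ((0 7 14 12 15 3 16 11 2 5)(1 9 6))^(-1) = (0 5 2 11 16 3 15 12 14 7)(1 6 9)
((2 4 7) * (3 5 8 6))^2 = ((2 4 7)(3 5 8 6))^2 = (2 7 4)(3 8)(5 6)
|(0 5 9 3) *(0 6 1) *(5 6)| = 3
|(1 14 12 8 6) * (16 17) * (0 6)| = 6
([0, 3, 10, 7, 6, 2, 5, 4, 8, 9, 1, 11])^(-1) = (11)(1 10 2 5 6 4 7 3)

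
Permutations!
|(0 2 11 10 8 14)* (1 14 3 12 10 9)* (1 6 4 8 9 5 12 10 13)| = 24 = |(0 2 11 5 12 13 1 14)(3 10 9 6 4 8)|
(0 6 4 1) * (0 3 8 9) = (0 6 4 1 3 8 9) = [6, 3, 2, 8, 1, 5, 4, 7, 9, 0]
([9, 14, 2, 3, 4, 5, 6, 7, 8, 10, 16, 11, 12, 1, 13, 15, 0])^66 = (0 10)(9 16)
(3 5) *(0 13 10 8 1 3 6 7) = (0 13 10 8 1 3 5 6 7) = [13, 3, 2, 5, 4, 6, 7, 0, 1, 9, 8, 11, 12, 10]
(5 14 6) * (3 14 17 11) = (3 14 6 5 17 11) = [0, 1, 2, 14, 4, 17, 5, 7, 8, 9, 10, 3, 12, 13, 6, 15, 16, 11]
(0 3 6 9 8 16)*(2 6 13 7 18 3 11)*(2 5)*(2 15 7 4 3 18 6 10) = (18)(0 11 5 15 7 6 9 8 16)(2 10)(3 13 4) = [11, 1, 10, 13, 3, 15, 9, 6, 16, 8, 2, 5, 12, 4, 14, 7, 0, 17, 18]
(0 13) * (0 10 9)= (0 13 10 9)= [13, 1, 2, 3, 4, 5, 6, 7, 8, 0, 9, 11, 12, 10]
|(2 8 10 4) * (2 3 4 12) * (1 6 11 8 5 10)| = 4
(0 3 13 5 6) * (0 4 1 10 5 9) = (0 3 13 9)(1 10 5 6 4) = [3, 10, 2, 13, 1, 6, 4, 7, 8, 0, 5, 11, 12, 9]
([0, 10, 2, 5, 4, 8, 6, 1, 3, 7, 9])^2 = [0, 9, 2, 8, 4, 3, 6, 10, 5, 1, 7]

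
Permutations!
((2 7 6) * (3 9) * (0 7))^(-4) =(9)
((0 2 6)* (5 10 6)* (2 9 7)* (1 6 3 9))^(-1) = ((0 1 6)(2 5 10 3 9 7))^(-1) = (0 6 1)(2 7 9 3 10 5)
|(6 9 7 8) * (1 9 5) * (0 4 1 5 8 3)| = 6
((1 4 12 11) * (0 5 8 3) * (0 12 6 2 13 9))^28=(0 12 6)(1 13 8)(2 5 11)(3 4 9)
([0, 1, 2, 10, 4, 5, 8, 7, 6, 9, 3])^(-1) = [0, 1, 2, 10, 4, 5, 8, 7, 6, 9, 3]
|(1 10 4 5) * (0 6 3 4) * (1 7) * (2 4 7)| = |(0 6 3 7 1 10)(2 4 5)| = 6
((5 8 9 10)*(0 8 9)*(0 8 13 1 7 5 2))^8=(13)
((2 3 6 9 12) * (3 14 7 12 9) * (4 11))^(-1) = (2 12 7 14)(3 6)(4 11)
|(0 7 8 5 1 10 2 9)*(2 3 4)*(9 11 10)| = 30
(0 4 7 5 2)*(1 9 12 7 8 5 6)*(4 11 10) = (0 11 10 4 8 5 2)(1 9 12 7 6) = [11, 9, 0, 3, 8, 2, 1, 6, 5, 12, 4, 10, 7]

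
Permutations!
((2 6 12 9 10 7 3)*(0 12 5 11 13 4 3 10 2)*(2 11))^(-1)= (0 3 4 13 11 9 12)(2 5 6)(7 10)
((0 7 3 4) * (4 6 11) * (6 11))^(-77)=(0 11 7 4 3)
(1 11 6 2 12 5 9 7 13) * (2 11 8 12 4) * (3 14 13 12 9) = (1 8 9 7 12 5 3 14 13)(2 4)(6 11) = [0, 8, 4, 14, 2, 3, 11, 12, 9, 7, 10, 6, 5, 1, 13]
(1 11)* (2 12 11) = [0, 2, 12, 3, 4, 5, 6, 7, 8, 9, 10, 1, 11] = (1 2 12 11)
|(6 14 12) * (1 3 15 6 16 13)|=8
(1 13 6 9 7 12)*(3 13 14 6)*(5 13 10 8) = (1 14 6 9 7 12)(3 10 8 5 13) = [0, 14, 2, 10, 4, 13, 9, 12, 5, 7, 8, 11, 1, 3, 6]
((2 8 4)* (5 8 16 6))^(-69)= ((2 16 6 5 8 4))^(-69)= (2 5)(4 6)(8 16)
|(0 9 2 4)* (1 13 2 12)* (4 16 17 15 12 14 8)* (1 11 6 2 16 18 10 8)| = 16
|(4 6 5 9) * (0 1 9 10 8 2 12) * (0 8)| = 21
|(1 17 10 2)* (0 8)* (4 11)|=|(0 8)(1 17 10 2)(4 11)|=4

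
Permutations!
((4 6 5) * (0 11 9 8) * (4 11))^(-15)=(0 8 9 11 5 6 4)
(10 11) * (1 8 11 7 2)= (1 8 11 10 7 2)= [0, 8, 1, 3, 4, 5, 6, 2, 11, 9, 7, 10]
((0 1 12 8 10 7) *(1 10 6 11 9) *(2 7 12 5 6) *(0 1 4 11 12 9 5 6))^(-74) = ((0 10 9 4 11 5)(1 6 12 8 2 7))^(-74) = (0 11 9)(1 2 12)(4 10 5)(6 7 8)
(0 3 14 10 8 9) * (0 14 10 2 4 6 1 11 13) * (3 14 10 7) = (0 14 2 4 6 1 11 13)(3 7)(8 9 10) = [14, 11, 4, 7, 6, 5, 1, 3, 9, 10, 8, 13, 12, 0, 2]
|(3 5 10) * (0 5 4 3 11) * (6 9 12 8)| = 4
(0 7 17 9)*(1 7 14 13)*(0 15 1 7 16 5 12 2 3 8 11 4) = (0 14 13 7 17 9 15 1 16 5 12 2 3 8 11 4) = [14, 16, 3, 8, 0, 12, 6, 17, 11, 15, 10, 4, 2, 7, 13, 1, 5, 9]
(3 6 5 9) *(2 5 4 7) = (2 5 9 3 6 4 7) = [0, 1, 5, 6, 7, 9, 4, 2, 8, 3]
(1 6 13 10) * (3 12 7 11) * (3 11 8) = (1 6 13 10)(3 12 7 8) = [0, 6, 2, 12, 4, 5, 13, 8, 3, 9, 1, 11, 7, 10]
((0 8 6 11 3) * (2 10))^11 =((0 8 6 11 3)(2 10))^11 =(0 8 6 11 3)(2 10)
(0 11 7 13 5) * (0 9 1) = (0 11 7 13 5 9 1) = [11, 0, 2, 3, 4, 9, 6, 13, 8, 1, 10, 7, 12, 5]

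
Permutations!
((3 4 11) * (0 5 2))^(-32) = (0 5 2)(3 4 11)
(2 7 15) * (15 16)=(2 7 16 15)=[0, 1, 7, 3, 4, 5, 6, 16, 8, 9, 10, 11, 12, 13, 14, 2, 15]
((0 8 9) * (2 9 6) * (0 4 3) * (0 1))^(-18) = ((0 8 6 2 9 4 3 1))^(-18) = (0 3 9 6)(1 4 2 8)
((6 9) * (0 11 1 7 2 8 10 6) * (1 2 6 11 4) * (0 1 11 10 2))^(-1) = (0 11 4)(1 9 6 7)(2 8)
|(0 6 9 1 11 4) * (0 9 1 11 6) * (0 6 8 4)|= |(0 6 1 8 4 9 11)|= 7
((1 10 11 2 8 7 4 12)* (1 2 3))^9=((1 10 11 3)(2 8 7 4 12))^9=(1 10 11 3)(2 12 4 7 8)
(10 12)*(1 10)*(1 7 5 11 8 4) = [0, 10, 2, 3, 1, 11, 6, 5, 4, 9, 12, 8, 7] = (1 10 12 7 5 11 8 4)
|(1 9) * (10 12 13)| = 6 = |(1 9)(10 12 13)|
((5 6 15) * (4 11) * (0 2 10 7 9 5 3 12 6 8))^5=((0 2 10 7 9 5 8)(3 12 6 15)(4 11))^5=(0 5 7 2 8 9 10)(3 12 6 15)(4 11)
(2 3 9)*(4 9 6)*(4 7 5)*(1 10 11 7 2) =(1 10 11 7 5 4 9)(2 3 6) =[0, 10, 3, 6, 9, 4, 2, 5, 8, 1, 11, 7]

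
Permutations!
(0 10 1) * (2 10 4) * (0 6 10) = (0 4 2)(1 6 10) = [4, 6, 0, 3, 2, 5, 10, 7, 8, 9, 1]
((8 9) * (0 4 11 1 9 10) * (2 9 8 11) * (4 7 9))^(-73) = (0 1 7 8 9 10 11)(2 4)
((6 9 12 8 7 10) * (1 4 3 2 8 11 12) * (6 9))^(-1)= (1 9 10 7 8 2 3 4)(11 12)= ((1 4 3 2 8 7 10 9)(11 12))^(-1)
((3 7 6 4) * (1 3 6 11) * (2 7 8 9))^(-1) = (1 11 7 2 9 8 3)(4 6)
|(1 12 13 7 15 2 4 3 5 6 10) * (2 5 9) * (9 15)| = 12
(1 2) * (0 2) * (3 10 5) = (0 2 1)(3 10 5) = [2, 0, 1, 10, 4, 3, 6, 7, 8, 9, 5]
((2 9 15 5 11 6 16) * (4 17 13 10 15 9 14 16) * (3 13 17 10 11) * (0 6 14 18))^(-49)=(0 10 3 14 18 4 5 11 2 6 15 13 16)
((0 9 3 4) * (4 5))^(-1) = ((0 9 3 5 4))^(-1) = (0 4 5 3 9)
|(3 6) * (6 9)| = |(3 9 6)| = 3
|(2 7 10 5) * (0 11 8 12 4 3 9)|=28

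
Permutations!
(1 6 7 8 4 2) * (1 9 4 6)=(2 9 4)(6 7 8)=[0, 1, 9, 3, 2, 5, 7, 8, 6, 4]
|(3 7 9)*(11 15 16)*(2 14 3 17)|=|(2 14 3 7 9 17)(11 15 16)|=6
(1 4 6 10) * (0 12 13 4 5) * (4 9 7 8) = [12, 5, 2, 3, 6, 0, 10, 8, 4, 7, 1, 11, 13, 9] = (0 12 13 9 7 8 4 6 10 1 5)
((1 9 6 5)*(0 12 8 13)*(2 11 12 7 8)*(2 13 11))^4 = (0 12 8)(7 13 11)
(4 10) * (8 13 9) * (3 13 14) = (3 13 9 8 14)(4 10) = [0, 1, 2, 13, 10, 5, 6, 7, 14, 8, 4, 11, 12, 9, 3]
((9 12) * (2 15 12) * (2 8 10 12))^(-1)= (2 15)(8 9 12 10)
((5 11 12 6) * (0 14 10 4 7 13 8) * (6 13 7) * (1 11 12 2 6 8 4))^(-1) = (0 8 4 13 12 5 6 2 11 1 10 14)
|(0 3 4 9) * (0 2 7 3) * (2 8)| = 6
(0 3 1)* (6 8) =[3, 0, 2, 1, 4, 5, 8, 7, 6] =(0 3 1)(6 8)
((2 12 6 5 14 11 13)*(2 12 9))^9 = ((2 9)(5 14 11 13 12 6))^9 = (2 9)(5 13)(6 11)(12 14)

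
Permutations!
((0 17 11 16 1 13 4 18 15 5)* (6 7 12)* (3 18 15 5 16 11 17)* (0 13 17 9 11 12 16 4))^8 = (0 5 3 13 18)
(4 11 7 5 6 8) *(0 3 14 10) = (0 3 14 10)(4 11 7 5 6 8) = [3, 1, 2, 14, 11, 6, 8, 5, 4, 9, 0, 7, 12, 13, 10]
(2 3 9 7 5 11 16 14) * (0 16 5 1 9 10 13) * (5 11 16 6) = (0 6 5 16 14 2 3 10 13)(1 9 7) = [6, 9, 3, 10, 4, 16, 5, 1, 8, 7, 13, 11, 12, 0, 2, 15, 14]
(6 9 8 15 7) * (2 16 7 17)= (2 16 7 6 9 8 15 17)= [0, 1, 16, 3, 4, 5, 9, 6, 15, 8, 10, 11, 12, 13, 14, 17, 7, 2]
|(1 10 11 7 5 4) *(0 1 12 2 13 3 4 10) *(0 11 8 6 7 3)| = 40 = |(0 1 11 3 4 12 2 13)(5 10 8 6 7)|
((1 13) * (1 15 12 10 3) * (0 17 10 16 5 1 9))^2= (0 10 9 17 3)(1 15 16)(5 13 12)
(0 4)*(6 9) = (0 4)(6 9) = [4, 1, 2, 3, 0, 5, 9, 7, 8, 6]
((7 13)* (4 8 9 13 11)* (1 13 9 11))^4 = ((1 13 7)(4 8 11))^4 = (1 13 7)(4 8 11)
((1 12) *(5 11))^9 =(1 12)(5 11) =((1 12)(5 11))^9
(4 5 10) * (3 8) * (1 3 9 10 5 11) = [0, 3, 2, 8, 11, 5, 6, 7, 9, 10, 4, 1] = (1 3 8 9 10 4 11)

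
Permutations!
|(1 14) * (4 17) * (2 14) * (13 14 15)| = 10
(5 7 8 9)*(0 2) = (0 2)(5 7 8 9) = [2, 1, 0, 3, 4, 7, 6, 8, 9, 5]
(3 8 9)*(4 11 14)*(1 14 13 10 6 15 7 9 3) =[0, 14, 2, 8, 11, 5, 15, 9, 3, 1, 6, 13, 12, 10, 4, 7] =(1 14 4 11 13 10 6 15 7 9)(3 8)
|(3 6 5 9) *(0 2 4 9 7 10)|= |(0 2 4 9 3 6 5 7 10)|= 9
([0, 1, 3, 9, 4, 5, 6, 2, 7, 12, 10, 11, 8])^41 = [0, 1, 7, 2, 4, 5, 6, 8, 12, 3, 10, 11, 9]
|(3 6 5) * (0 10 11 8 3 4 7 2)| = |(0 10 11 8 3 6 5 4 7 2)| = 10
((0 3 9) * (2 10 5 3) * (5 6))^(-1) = ((0 2 10 6 5 3 9))^(-1) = (0 9 3 5 6 10 2)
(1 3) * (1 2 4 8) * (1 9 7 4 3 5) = (1 5)(2 3)(4 8 9 7) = [0, 5, 3, 2, 8, 1, 6, 4, 9, 7]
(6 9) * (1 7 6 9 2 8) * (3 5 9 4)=(1 7 6 2 8)(3 5 9 4)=[0, 7, 8, 5, 3, 9, 2, 6, 1, 4]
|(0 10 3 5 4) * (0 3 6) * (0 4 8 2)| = 8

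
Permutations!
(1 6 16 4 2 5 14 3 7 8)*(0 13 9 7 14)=(0 13 9 7 8 1 6 16 4 2 5)(3 14)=[13, 6, 5, 14, 2, 0, 16, 8, 1, 7, 10, 11, 12, 9, 3, 15, 4]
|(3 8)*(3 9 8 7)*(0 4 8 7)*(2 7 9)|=6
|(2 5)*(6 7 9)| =|(2 5)(6 7 9)| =6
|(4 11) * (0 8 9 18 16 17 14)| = 14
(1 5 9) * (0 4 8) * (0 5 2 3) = [4, 2, 3, 0, 8, 9, 6, 7, 5, 1] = (0 4 8 5 9 1 2 3)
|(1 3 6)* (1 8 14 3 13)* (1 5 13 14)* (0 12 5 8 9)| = |(0 12 5 13 8 1 14 3 6 9)| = 10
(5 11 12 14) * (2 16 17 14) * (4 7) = (2 16 17 14 5 11 12)(4 7) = [0, 1, 16, 3, 7, 11, 6, 4, 8, 9, 10, 12, 2, 13, 5, 15, 17, 14]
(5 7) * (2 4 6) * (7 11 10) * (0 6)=(0 6 2 4)(5 11 10 7)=[6, 1, 4, 3, 0, 11, 2, 5, 8, 9, 7, 10]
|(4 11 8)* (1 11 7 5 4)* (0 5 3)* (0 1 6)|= 9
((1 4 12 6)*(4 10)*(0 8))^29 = ((0 8)(1 10 4 12 6))^29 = (0 8)(1 6 12 4 10)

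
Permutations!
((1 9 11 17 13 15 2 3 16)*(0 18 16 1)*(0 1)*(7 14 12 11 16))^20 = (0 2 13 11 14 18 3 15 17 12 7)(1 16 9)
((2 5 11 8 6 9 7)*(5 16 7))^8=(2 7 16)(5 6 11 9 8)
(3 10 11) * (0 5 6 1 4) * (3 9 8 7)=(0 5 6 1 4)(3 10 11 9 8 7)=[5, 4, 2, 10, 0, 6, 1, 3, 7, 8, 11, 9]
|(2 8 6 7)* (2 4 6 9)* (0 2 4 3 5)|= 9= |(0 2 8 9 4 6 7 3 5)|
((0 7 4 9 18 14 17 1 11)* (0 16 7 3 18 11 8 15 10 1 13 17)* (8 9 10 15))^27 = ((0 3 18 14)(1 9 11 16 7 4 10)(13 17))^27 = (0 14 18 3)(1 10 4 7 16 11 9)(13 17)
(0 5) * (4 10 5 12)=(0 12 4 10 5)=[12, 1, 2, 3, 10, 0, 6, 7, 8, 9, 5, 11, 4]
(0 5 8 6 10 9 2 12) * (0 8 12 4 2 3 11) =(0 5 12 8 6 10 9 3 11)(2 4) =[5, 1, 4, 11, 2, 12, 10, 7, 6, 3, 9, 0, 8]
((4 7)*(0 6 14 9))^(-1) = (0 9 14 6)(4 7) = ((0 6 14 9)(4 7))^(-1)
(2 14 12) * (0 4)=(0 4)(2 14 12)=[4, 1, 14, 3, 0, 5, 6, 7, 8, 9, 10, 11, 2, 13, 12]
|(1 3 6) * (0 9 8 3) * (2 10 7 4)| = 12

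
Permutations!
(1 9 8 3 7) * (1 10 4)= [0, 9, 2, 7, 1, 5, 6, 10, 3, 8, 4]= (1 9 8 3 7 10 4)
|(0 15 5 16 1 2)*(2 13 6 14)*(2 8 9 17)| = |(0 15 5 16 1 13 6 14 8 9 17 2)| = 12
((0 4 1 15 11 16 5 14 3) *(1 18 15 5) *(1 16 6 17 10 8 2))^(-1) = (0 3 14 5 1 2 8 10 17 6 11 15 18 4) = ((0 4 18 15 11 6 17 10 8 2 1 5 14 3))^(-1)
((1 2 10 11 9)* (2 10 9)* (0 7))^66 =((0 7)(1 10 11 2 9))^66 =(1 10 11 2 9)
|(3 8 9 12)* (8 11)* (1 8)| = 6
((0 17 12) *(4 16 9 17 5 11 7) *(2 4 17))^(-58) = ((0 5 11 7 17 12)(2 4 16 9))^(-58) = (0 11 17)(2 16)(4 9)(5 7 12)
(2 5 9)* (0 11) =(0 11)(2 5 9) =[11, 1, 5, 3, 4, 9, 6, 7, 8, 2, 10, 0]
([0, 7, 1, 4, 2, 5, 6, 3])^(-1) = [0, 2, 4, 7, 3, 5, 6, 1]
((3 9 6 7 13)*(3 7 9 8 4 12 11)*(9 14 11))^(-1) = ((3 8 4 12 9 6 14 11)(7 13))^(-1) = (3 11 14 6 9 12 4 8)(7 13)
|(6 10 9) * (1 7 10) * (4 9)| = 6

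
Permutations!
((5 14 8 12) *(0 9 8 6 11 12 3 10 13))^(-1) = (0 13 10 3 8 9)(5 12 11 6 14)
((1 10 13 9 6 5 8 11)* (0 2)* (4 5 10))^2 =(1 5 11 4 8)(6 13)(9 10)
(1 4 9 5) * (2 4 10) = (1 10 2 4 9 5) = [0, 10, 4, 3, 9, 1, 6, 7, 8, 5, 2]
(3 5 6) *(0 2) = (0 2)(3 5 6) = [2, 1, 0, 5, 4, 6, 3]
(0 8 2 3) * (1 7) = (0 8 2 3)(1 7) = [8, 7, 3, 0, 4, 5, 6, 1, 2]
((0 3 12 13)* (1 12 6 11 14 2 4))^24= ((0 3 6 11 14 2 4 1 12 13))^24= (0 14 12 6 4)(1 3 2 13 11)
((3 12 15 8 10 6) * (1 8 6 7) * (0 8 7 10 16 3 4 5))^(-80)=((0 8 16 3 12 15 6 4 5)(1 7))^(-80)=(0 8 16 3 12 15 6 4 5)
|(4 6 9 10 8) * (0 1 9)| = |(0 1 9 10 8 4 6)| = 7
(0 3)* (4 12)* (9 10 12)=[3, 1, 2, 0, 9, 5, 6, 7, 8, 10, 12, 11, 4]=(0 3)(4 9 10 12)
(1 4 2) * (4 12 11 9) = [0, 12, 1, 3, 2, 5, 6, 7, 8, 4, 10, 9, 11] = (1 12 11 9 4 2)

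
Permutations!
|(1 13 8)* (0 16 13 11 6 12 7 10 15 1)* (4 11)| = 8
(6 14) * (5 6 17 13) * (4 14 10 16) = (4 14 17 13 5 6 10 16) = [0, 1, 2, 3, 14, 6, 10, 7, 8, 9, 16, 11, 12, 5, 17, 15, 4, 13]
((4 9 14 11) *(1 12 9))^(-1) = (1 4 11 14 9 12)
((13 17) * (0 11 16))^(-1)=((0 11 16)(13 17))^(-1)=(0 16 11)(13 17)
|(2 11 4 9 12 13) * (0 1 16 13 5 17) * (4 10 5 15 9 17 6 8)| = |(0 1 16 13 2 11 10 5 6 8 4 17)(9 12 15)| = 12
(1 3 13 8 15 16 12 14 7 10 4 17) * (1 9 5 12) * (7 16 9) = [0, 3, 2, 13, 17, 12, 6, 10, 15, 5, 4, 11, 14, 8, 16, 9, 1, 7] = (1 3 13 8 15 9 5 12 14 16)(4 17 7 10)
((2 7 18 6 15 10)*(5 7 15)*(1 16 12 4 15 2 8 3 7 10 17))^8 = (1 12 15)(3 7 18 6 5 10 8)(4 17 16)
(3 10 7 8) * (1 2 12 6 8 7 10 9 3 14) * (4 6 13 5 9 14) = (1 2 12 13 5 9 3 14)(4 6 8) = [0, 2, 12, 14, 6, 9, 8, 7, 4, 3, 10, 11, 13, 5, 1]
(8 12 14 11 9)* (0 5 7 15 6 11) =(0 5 7 15 6 11 9 8 12 14) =[5, 1, 2, 3, 4, 7, 11, 15, 12, 8, 10, 9, 14, 13, 0, 6]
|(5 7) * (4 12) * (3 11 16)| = |(3 11 16)(4 12)(5 7)| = 6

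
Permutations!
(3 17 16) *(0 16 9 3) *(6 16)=(0 6 16)(3 17 9)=[6, 1, 2, 17, 4, 5, 16, 7, 8, 3, 10, 11, 12, 13, 14, 15, 0, 9]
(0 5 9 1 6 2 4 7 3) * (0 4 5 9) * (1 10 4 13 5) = (0 9 10 4 7 3 13 5)(1 6 2) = [9, 6, 1, 13, 7, 0, 2, 3, 8, 10, 4, 11, 12, 5]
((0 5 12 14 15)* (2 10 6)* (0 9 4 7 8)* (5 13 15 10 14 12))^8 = (0 13 15 9 4 7 8)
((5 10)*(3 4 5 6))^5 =(10)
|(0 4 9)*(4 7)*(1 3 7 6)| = |(0 6 1 3 7 4 9)| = 7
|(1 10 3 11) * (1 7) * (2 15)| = |(1 10 3 11 7)(2 15)| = 10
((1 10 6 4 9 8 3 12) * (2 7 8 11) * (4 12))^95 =(1 12 6 10)(2 4 7 9 8 11 3)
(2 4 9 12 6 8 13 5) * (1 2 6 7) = (1 2 4 9 12 7)(5 6 8 13) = [0, 2, 4, 3, 9, 6, 8, 1, 13, 12, 10, 11, 7, 5]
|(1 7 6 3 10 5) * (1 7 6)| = 6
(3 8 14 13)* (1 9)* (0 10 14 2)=(0 10 14 13 3 8 2)(1 9)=[10, 9, 0, 8, 4, 5, 6, 7, 2, 1, 14, 11, 12, 3, 13]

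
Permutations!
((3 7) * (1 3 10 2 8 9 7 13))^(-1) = ((1 3 13)(2 8 9 7 10))^(-1) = (1 13 3)(2 10 7 9 8)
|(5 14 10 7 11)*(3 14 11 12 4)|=6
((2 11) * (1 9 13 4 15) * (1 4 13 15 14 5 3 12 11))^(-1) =(1 2 11 12 3 5 14 4 15 9)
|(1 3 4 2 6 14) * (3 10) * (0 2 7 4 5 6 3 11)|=18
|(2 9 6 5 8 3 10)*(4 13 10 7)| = |(2 9 6 5 8 3 7 4 13 10)| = 10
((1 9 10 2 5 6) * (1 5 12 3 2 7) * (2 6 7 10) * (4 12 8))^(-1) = (1 7 5 6 3 12 4 8 2 9)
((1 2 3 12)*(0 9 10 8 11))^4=(12)(0 11 8 10 9)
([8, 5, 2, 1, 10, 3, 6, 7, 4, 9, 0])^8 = [0, 3, 2, 5, 4, 1, 6, 7, 8, 9, 10]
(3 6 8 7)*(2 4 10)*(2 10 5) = (10)(2 4 5)(3 6 8 7) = [0, 1, 4, 6, 5, 2, 8, 3, 7, 9, 10]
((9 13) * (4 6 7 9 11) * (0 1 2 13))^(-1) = (0 9 7 6 4 11 13 2 1)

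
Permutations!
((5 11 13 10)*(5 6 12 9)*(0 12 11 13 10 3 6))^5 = ((0 12 9 5 13 3 6 11 10))^5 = (0 3 12 6 9 11 5 10 13)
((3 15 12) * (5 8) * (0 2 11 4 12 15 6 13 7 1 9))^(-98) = (15)(0 2 11 4 12 3 6 13 7 1 9)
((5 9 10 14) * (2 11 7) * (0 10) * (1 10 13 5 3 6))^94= (0 5)(1 6 3 14 10)(2 11 7)(9 13)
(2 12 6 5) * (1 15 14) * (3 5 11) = (1 15 14)(2 12 6 11 3 5) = [0, 15, 12, 5, 4, 2, 11, 7, 8, 9, 10, 3, 6, 13, 1, 14]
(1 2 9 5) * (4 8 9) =(1 2 4 8 9 5) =[0, 2, 4, 3, 8, 1, 6, 7, 9, 5]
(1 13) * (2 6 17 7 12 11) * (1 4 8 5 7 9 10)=[0, 13, 6, 3, 8, 7, 17, 12, 5, 10, 1, 2, 11, 4, 14, 15, 16, 9]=(1 13 4 8 5 7 12 11 2 6 17 9 10)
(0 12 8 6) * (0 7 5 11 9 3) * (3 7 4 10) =(0 12 8 6 4 10 3)(5 11 9 7) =[12, 1, 2, 0, 10, 11, 4, 5, 6, 7, 3, 9, 8]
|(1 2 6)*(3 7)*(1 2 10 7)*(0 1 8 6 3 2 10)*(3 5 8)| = |(0 1)(2 5 8 6 10 7)| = 6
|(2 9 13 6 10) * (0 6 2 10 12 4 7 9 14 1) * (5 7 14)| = |(0 6 12 4 14 1)(2 5 7 9 13)| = 30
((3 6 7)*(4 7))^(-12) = (7)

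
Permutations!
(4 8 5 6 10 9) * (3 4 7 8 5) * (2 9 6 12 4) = [0, 1, 9, 2, 5, 12, 10, 8, 3, 7, 6, 11, 4] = (2 9 7 8 3)(4 5 12)(6 10)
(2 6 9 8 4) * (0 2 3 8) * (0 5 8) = (0 2 6 9 5 8 4 3) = [2, 1, 6, 0, 3, 8, 9, 7, 4, 5]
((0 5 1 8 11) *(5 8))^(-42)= (11)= ((0 8 11)(1 5))^(-42)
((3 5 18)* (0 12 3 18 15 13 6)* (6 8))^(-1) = ((18)(0 12 3 5 15 13 8 6))^(-1) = (18)(0 6 8 13 15 5 3 12)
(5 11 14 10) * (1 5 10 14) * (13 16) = (1 5 11)(13 16) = [0, 5, 2, 3, 4, 11, 6, 7, 8, 9, 10, 1, 12, 16, 14, 15, 13]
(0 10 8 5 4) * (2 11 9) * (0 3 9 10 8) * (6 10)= (0 8 5 4 3 9 2 11 6 10)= [8, 1, 11, 9, 3, 4, 10, 7, 5, 2, 0, 6]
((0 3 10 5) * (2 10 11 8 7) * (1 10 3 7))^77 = ((0 7 2 3 11 8 1 10 5))^77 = (0 8 7 1 2 10 3 5 11)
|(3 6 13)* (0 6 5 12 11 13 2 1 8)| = 5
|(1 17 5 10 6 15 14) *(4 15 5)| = |(1 17 4 15 14)(5 10 6)| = 15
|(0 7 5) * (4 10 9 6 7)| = 7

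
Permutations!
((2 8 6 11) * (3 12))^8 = (12)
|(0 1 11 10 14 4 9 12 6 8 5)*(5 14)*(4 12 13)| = 60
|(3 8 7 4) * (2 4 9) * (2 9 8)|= |(9)(2 4 3)(7 8)|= 6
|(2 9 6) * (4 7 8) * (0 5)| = 6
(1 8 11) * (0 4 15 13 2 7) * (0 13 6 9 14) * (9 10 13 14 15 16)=(0 4 16 9 15 6 10 13 2 7 14)(1 8 11)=[4, 8, 7, 3, 16, 5, 10, 14, 11, 15, 13, 1, 12, 2, 0, 6, 9]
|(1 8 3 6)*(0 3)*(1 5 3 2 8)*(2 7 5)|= |(0 7 5 3 6 2 8)|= 7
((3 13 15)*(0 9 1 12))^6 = ((0 9 1 12)(3 13 15))^6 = (15)(0 1)(9 12)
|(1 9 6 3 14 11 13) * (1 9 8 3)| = |(1 8 3 14 11 13 9 6)| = 8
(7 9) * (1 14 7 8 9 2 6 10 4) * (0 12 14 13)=(0 12 14 7 2 6 10 4 1 13)(8 9)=[12, 13, 6, 3, 1, 5, 10, 2, 9, 8, 4, 11, 14, 0, 7]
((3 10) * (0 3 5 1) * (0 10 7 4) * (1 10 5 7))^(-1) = (0 4 7 10 5 1 3)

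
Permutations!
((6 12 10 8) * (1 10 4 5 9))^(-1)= ((1 10 8 6 12 4 5 9))^(-1)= (1 9 5 4 12 6 8 10)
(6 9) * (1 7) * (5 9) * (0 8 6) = (0 8 6 5 9)(1 7) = [8, 7, 2, 3, 4, 9, 5, 1, 6, 0]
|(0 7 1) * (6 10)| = |(0 7 1)(6 10)| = 6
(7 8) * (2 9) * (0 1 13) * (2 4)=(0 1 13)(2 9 4)(7 8)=[1, 13, 9, 3, 2, 5, 6, 8, 7, 4, 10, 11, 12, 0]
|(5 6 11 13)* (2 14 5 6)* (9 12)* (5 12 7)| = 6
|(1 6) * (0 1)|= 3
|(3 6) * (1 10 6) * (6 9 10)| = 6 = |(1 6 3)(9 10)|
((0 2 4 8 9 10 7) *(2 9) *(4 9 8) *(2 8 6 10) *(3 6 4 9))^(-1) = (0 7 10 6 3 2 9 4)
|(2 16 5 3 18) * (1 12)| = |(1 12)(2 16 5 3 18)| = 10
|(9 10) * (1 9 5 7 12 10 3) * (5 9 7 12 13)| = |(1 7 13 5 12 10 9 3)| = 8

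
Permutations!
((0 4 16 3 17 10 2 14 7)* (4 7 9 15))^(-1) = ((0 7)(2 14 9 15 4 16 3 17 10))^(-1) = (0 7)(2 10 17 3 16 4 15 9 14)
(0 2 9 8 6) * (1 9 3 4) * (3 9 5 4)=(0 2 9 8 6)(1 5 4)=[2, 5, 9, 3, 1, 4, 0, 7, 6, 8]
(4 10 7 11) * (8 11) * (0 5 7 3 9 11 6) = [5, 1, 2, 9, 10, 7, 0, 8, 6, 11, 3, 4] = (0 5 7 8 6)(3 9 11 4 10)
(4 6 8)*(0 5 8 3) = [5, 1, 2, 0, 6, 8, 3, 7, 4] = (0 5 8 4 6 3)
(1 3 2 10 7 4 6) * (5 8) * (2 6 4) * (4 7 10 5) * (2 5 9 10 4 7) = [0, 3, 9, 6, 2, 8, 1, 5, 7, 10, 4] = (1 3 6)(2 9 10 4)(5 8 7)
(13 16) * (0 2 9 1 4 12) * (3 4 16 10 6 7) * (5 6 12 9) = (0 2 5 6 7 3 4 9 1 16 13 10 12) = [2, 16, 5, 4, 9, 6, 7, 3, 8, 1, 12, 11, 0, 10, 14, 15, 13]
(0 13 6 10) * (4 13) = (0 4 13 6 10) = [4, 1, 2, 3, 13, 5, 10, 7, 8, 9, 0, 11, 12, 6]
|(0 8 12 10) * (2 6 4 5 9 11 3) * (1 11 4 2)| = |(0 8 12 10)(1 11 3)(2 6)(4 5 9)| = 12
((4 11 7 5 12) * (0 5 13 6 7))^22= (0 12 11 5 4)(6 7 13)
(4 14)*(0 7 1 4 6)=[7, 4, 2, 3, 14, 5, 0, 1, 8, 9, 10, 11, 12, 13, 6]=(0 7 1 4 14 6)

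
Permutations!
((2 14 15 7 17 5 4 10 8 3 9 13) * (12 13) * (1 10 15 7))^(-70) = ((1 10 8 3 9 12 13 2 14 7 17 5 4 15))^(-70) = (17)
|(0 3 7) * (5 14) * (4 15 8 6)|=|(0 3 7)(4 15 8 6)(5 14)|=12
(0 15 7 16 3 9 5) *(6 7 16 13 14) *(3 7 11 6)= (0 15 16 7 13 14 3 9 5)(6 11)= [15, 1, 2, 9, 4, 0, 11, 13, 8, 5, 10, 6, 12, 14, 3, 16, 7]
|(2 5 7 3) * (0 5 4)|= 6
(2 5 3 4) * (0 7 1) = (0 7 1)(2 5 3 4) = [7, 0, 5, 4, 2, 3, 6, 1]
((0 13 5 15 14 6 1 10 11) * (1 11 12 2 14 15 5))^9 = ((15)(0 13 1 10 12 2 14 6 11))^9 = (15)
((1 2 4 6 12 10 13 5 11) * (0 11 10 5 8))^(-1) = (0 8 13 10 5 12 6 4 2 1 11)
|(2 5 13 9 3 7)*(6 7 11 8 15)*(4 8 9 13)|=21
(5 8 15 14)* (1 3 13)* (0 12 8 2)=(0 12 8 15 14 5 2)(1 3 13)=[12, 3, 0, 13, 4, 2, 6, 7, 15, 9, 10, 11, 8, 1, 5, 14]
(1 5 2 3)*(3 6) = (1 5 2 6 3) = [0, 5, 6, 1, 4, 2, 3]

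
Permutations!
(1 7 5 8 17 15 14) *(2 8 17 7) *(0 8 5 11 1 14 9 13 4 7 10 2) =(0 8 10 2 5 17 15 9 13 4 7 11 1) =[8, 0, 5, 3, 7, 17, 6, 11, 10, 13, 2, 1, 12, 4, 14, 9, 16, 15]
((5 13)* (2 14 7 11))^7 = (2 11 7 14)(5 13)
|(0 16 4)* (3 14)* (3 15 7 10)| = |(0 16 4)(3 14 15 7 10)| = 15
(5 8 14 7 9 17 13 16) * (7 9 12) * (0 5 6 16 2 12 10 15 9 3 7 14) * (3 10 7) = (0 5 8)(2 12 14 10 15 9 17 13)(6 16) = [5, 1, 12, 3, 4, 8, 16, 7, 0, 17, 15, 11, 14, 2, 10, 9, 6, 13]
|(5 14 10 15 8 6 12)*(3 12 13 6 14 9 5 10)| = 6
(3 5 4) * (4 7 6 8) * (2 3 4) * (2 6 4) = (2 3 5 7 4)(6 8) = [0, 1, 3, 5, 2, 7, 8, 4, 6]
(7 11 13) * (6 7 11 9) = (6 7 9)(11 13) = [0, 1, 2, 3, 4, 5, 7, 9, 8, 6, 10, 13, 12, 11]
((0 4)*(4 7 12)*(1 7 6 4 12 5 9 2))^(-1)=((12)(0 6 4)(1 7 5 9 2))^(-1)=(12)(0 4 6)(1 2 9 5 7)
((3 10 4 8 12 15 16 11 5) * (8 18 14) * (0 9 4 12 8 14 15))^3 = (0 18 11 10 9 15 5 12 4 16 3)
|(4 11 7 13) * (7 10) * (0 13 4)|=|(0 13)(4 11 10 7)|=4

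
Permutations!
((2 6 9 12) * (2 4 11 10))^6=((2 6 9 12 4 11 10))^6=(2 10 11 4 12 9 6)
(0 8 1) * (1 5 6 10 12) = [8, 0, 2, 3, 4, 6, 10, 7, 5, 9, 12, 11, 1] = (0 8 5 6 10 12 1)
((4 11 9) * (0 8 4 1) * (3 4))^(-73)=((0 8 3 4 11 9 1))^(-73)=(0 11 8 9 3 1 4)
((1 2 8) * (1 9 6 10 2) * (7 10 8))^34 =(2 7 10)(6 8 9)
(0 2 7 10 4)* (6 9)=(0 2 7 10 4)(6 9)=[2, 1, 7, 3, 0, 5, 9, 10, 8, 6, 4]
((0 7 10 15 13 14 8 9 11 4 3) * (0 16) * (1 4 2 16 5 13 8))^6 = (0 11 15)(2 8 7)(9 10 16)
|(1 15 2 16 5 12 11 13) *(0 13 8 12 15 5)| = 21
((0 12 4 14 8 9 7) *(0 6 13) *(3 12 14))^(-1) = ((0 14 8 9 7 6 13)(3 12 4))^(-1) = (0 13 6 7 9 8 14)(3 4 12)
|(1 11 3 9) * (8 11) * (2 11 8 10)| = |(1 10 2 11 3 9)| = 6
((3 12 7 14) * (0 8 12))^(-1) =((0 8 12 7 14 3))^(-1) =(0 3 14 7 12 8)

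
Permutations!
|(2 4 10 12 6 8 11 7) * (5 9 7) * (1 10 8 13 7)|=|(1 10 12 6 13 7 2 4 8 11 5 9)|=12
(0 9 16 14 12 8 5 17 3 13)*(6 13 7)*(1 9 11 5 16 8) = (0 11 5 17 3 7 6 13)(1 9 8 16 14 12) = [11, 9, 2, 7, 4, 17, 13, 6, 16, 8, 10, 5, 1, 0, 12, 15, 14, 3]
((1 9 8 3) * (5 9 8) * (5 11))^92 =((1 8 3)(5 9 11))^92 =(1 3 8)(5 11 9)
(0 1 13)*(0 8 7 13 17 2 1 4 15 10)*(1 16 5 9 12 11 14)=(0 4 15 10)(1 17 2 16 5 9 12 11 14)(7 13 8)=[4, 17, 16, 3, 15, 9, 6, 13, 7, 12, 0, 14, 11, 8, 1, 10, 5, 2]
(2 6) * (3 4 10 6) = (2 3 4 10 6) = [0, 1, 3, 4, 10, 5, 2, 7, 8, 9, 6]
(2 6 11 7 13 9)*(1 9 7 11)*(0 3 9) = (0 3 9 2 6 1)(7 13) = [3, 0, 6, 9, 4, 5, 1, 13, 8, 2, 10, 11, 12, 7]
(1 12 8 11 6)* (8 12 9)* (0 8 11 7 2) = (12)(0 8 7 2)(1 9 11 6) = [8, 9, 0, 3, 4, 5, 1, 2, 7, 11, 10, 6, 12]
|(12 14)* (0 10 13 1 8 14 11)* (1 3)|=|(0 10 13 3 1 8 14 12 11)|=9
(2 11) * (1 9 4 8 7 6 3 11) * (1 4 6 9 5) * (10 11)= (1 5)(2 4 8 7 9 6 3 10 11)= [0, 5, 4, 10, 8, 1, 3, 9, 7, 6, 11, 2]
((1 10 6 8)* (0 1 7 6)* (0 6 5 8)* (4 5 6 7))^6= (0 1 10 7 6)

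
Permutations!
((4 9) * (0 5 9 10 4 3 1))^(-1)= ((0 5 9 3 1)(4 10))^(-1)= (0 1 3 9 5)(4 10)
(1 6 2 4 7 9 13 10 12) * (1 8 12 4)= (1 6 2)(4 7 9 13 10)(8 12)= [0, 6, 1, 3, 7, 5, 2, 9, 12, 13, 4, 11, 8, 10]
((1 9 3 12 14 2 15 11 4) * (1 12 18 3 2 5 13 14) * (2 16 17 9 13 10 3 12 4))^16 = (18)(2 15 11)(9 16 17)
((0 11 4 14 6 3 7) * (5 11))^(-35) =(0 6 11 7 14 5 3 4)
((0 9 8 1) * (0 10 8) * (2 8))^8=((0 9)(1 10 2 8))^8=(10)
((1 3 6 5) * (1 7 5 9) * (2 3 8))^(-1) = (1 9 6 3 2 8)(5 7) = ((1 8 2 3 6 9)(5 7))^(-1)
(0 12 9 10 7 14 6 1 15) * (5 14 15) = (0 12 9 10 7 15)(1 5 14 6) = [12, 5, 2, 3, 4, 14, 1, 15, 8, 10, 7, 11, 9, 13, 6, 0]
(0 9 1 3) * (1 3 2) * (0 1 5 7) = (0 9 3 1 2 5 7) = [9, 2, 5, 1, 4, 7, 6, 0, 8, 3]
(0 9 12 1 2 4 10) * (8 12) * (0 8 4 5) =(0 9 4 10 8 12 1 2 5) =[9, 2, 5, 3, 10, 0, 6, 7, 12, 4, 8, 11, 1]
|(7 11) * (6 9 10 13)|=|(6 9 10 13)(7 11)|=4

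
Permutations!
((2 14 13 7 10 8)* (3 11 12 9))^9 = (2 7)(3 11 12 9)(8 13)(10 14)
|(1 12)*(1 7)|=|(1 12 7)|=3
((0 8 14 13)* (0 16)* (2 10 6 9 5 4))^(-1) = ((0 8 14 13 16)(2 10 6 9 5 4))^(-1) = (0 16 13 14 8)(2 4 5 9 6 10)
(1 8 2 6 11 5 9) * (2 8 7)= [0, 7, 6, 3, 4, 9, 11, 2, 8, 1, 10, 5]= (1 7 2 6 11 5 9)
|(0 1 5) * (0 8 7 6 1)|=5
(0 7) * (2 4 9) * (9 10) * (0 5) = [7, 1, 4, 3, 10, 0, 6, 5, 8, 2, 9] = (0 7 5)(2 4 10 9)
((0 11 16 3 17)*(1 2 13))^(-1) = ((0 11 16 3 17)(1 2 13))^(-1) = (0 17 3 16 11)(1 13 2)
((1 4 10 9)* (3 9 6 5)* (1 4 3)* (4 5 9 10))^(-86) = (1 9 10)(3 5 6)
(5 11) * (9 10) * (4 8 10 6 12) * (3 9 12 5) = (3 9 6 5 11)(4 8 10 12) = [0, 1, 2, 9, 8, 11, 5, 7, 10, 6, 12, 3, 4]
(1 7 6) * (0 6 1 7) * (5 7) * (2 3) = (0 6 5 7 1)(2 3) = [6, 0, 3, 2, 4, 7, 5, 1]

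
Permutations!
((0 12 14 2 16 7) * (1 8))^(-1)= (0 7 16 2 14 12)(1 8)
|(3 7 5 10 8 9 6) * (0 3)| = 8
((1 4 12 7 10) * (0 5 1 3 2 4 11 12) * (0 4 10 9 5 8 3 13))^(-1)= ((0 8 3 2 10 13)(1 11 12 7 9 5))^(-1)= (0 13 10 2 3 8)(1 5 9 7 12 11)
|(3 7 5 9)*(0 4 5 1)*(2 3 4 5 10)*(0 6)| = |(0 5 9 4 10 2 3 7 1 6)| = 10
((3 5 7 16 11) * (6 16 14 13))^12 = (3 13)(5 6)(7 16)(11 14)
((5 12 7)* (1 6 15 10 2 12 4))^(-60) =(1 10 7)(2 5 6)(4 15 12)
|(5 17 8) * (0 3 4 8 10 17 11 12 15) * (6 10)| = 24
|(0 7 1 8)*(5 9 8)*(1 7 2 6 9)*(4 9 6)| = |(0 2 4 9 8)(1 5)| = 10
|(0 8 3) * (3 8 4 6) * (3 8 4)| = 6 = |(0 3)(4 6 8)|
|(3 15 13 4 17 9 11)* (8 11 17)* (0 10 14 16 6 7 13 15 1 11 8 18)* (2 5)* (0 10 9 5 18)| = |(0 9 17 5 2 18 10 14 16 6 7 13 4)(1 11 3)| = 39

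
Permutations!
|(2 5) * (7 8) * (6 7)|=6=|(2 5)(6 7 8)|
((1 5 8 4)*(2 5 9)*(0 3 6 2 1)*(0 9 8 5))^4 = ((0 3 6 2)(1 8 4 9))^4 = (9)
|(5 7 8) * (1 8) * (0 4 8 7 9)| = 10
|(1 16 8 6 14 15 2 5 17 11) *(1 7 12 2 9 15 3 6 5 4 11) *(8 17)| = 30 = |(1 16 17)(2 4 11 7 12)(3 6 14)(5 8)(9 15)|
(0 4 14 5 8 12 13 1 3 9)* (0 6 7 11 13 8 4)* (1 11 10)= (1 3 9 6 7 10)(4 14 5)(8 12)(11 13)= [0, 3, 2, 9, 14, 4, 7, 10, 12, 6, 1, 13, 8, 11, 5]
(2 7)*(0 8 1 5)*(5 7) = [8, 7, 5, 3, 4, 0, 6, 2, 1] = (0 8 1 7 2 5)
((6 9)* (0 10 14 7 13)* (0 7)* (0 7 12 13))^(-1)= ((0 10 14 7)(6 9)(12 13))^(-1)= (0 7 14 10)(6 9)(12 13)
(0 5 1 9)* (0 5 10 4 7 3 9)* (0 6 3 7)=[10, 6, 2, 9, 0, 1, 3, 7, 8, 5, 4]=(0 10 4)(1 6 3 9 5)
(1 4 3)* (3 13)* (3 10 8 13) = (1 4 3)(8 13 10) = [0, 4, 2, 1, 3, 5, 6, 7, 13, 9, 8, 11, 12, 10]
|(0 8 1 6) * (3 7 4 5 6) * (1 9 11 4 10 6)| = 11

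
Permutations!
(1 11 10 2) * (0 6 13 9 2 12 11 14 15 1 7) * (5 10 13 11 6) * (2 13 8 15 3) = (0 5 10 12 6 11 8 15 1 14 3 2 7)(9 13) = [5, 14, 7, 2, 4, 10, 11, 0, 15, 13, 12, 8, 6, 9, 3, 1]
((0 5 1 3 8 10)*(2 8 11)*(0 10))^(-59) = (0 11 5 2 1 8 3) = ((0 5 1 3 11 2 8))^(-59)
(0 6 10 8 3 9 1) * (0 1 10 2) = [6, 1, 0, 9, 4, 5, 2, 7, 3, 10, 8] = (0 6 2)(3 9 10 8)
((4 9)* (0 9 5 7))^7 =((0 9 4 5 7))^7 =(0 4 7 9 5)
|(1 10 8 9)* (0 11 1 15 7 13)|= |(0 11 1 10 8 9 15 7 13)|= 9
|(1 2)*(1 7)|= 3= |(1 2 7)|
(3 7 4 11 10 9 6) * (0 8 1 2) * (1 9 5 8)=(0 1 2)(3 7 4 11 10 5 8 9 6)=[1, 2, 0, 7, 11, 8, 3, 4, 9, 6, 5, 10]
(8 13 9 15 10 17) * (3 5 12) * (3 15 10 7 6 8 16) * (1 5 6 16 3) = (1 5 12 15 7 16)(3 6 8 13 9 10 17) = [0, 5, 2, 6, 4, 12, 8, 16, 13, 10, 17, 11, 15, 9, 14, 7, 1, 3]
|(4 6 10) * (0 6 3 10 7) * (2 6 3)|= 7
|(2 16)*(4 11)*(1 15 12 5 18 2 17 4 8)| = 11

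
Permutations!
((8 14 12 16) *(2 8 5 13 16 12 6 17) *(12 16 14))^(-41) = ((2 8 12 16 5 13 14 6 17))^(-41) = (2 5 17 16 6 12 14 8 13)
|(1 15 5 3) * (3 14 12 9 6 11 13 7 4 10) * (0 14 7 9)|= |(0 14 12)(1 15 5 7 4 10 3)(6 11 13 9)|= 84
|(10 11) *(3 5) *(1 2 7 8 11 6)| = |(1 2 7 8 11 10 6)(3 5)| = 14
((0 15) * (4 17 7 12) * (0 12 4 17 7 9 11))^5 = (0 11 9 17 12 15)(4 7)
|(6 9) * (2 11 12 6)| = 5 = |(2 11 12 6 9)|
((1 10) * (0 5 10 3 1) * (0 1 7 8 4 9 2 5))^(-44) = ((1 3 7 8 4 9 2 5 10))^(-44) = (1 3 7 8 4 9 2 5 10)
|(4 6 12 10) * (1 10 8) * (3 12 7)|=8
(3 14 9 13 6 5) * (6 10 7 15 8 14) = (3 6 5)(7 15 8 14 9 13 10) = [0, 1, 2, 6, 4, 3, 5, 15, 14, 13, 7, 11, 12, 10, 9, 8]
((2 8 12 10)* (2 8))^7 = ((8 12 10))^7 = (8 12 10)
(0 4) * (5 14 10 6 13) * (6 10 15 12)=(0 4)(5 14 15 12 6 13)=[4, 1, 2, 3, 0, 14, 13, 7, 8, 9, 10, 11, 6, 5, 15, 12]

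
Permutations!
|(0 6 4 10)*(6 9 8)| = |(0 9 8 6 4 10)| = 6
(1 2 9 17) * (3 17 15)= (1 2 9 15 3 17)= [0, 2, 9, 17, 4, 5, 6, 7, 8, 15, 10, 11, 12, 13, 14, 3, 16, 1]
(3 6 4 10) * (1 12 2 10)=(1 12 2 10 3 6 4)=[0, 12, 10, 6, 1, 5, 4, 7, 8, 9, 3, 11, 2]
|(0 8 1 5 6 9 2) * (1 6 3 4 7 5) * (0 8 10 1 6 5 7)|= 10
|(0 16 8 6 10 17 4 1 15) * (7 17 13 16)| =|(0 7 17 4 1 15)(6 10 13 16 8)| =30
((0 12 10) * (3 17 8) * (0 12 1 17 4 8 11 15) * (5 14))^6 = ((0 1 17 11 15)(3 4 8)(5 14)(10 12))^6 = (0 1 17 11 15)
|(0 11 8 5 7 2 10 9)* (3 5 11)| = 14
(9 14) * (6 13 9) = [0, 1, 2, 3, 4, 5, 13, 7, 8, 14, 10, 11, 12, 9, 6] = (6 13 9 14)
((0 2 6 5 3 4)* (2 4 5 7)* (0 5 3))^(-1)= (0 5 4)(2 7 6)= ((0 4 5)(2 6 7))^(-1)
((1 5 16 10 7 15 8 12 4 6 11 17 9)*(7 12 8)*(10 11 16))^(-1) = ((1 5 10 12 4 6 16 11 17 9)(7 15))^(-1) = (1 9 17 11 16 6 4 12 10 5)(7 15)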